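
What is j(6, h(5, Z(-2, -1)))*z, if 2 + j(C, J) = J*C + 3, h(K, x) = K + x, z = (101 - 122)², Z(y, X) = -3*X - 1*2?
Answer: 16317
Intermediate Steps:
Z(y, X) = -2 - 3*X (Z(y, X) = -3*X - 2 = -2 - 3*X)
z = 441 (z = (-21)² = 441)
j(C, J) = 1 + C*J (j(C, J) = -2 + (J*C + 3) = -2 + (C*J + 3) = -2 + (3 + C*J) = 1 + C*J)
j(6, h(5, Z(-2, -1)))*z = (1 + 6*(5 + (-2 - 3*(-1))))*441 = (1 + 6*(5 + (-2 + 3)))*441 = (1 + 6*(5 + 1))*441 = (1 + 6*6)*441 = (1 + 36)*441 = 37*441 = 16317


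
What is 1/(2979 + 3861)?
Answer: 1/6840 ≈ 0.00014620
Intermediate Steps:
1/(2979 + 3861) = 1/6840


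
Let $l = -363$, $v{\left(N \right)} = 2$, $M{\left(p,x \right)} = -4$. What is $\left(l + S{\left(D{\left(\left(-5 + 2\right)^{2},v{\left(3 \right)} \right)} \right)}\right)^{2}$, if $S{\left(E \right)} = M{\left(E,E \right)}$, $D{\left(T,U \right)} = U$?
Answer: $134689$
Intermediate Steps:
$S{\left(E \right)} = -4$
$\left(l + S{\left(D{\left(\left(-5 + 2\right)^{2},v{\left(3 \right)} \right)} \right)}\right)^{2} = \left(-363 - 4\right)^{2} = \left(-367\right)^{2} = 134689$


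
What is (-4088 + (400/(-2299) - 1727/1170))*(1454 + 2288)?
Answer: -20581867045723/1344915 ≈ -1.5303e+7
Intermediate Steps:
(-4088 + (400/(-2299) - 1727/1170))*(1454 + 2288) = (-4088 + (400*(-1/2299) - 1727*1/1170))*3742 = (-4088 + (-400/2299 - 1727/1170))*3742 = (-4088 - 4438373/2689830)*3742 = -11000463413/2689830*3742 = -20581867045723/1344915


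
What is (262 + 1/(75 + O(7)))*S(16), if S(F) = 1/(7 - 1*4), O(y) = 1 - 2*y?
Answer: 5415/62 ≈ 87.339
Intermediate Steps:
S(F) = 1/3 (S(F) = 1/(7 - 4) = 1/3)
(262 + 1/(75 + O(7)))*S(16) = (262 + 1/(75 + (1 - 2*7)))*(1/3) = (262 + 1/(75 + (1 - 14)))*(1/3) = (262 + 1/(75 - 13))*(1/3) = (262 + 1/62)*(1/3) = (16245/62)*(1/3) = 5415/62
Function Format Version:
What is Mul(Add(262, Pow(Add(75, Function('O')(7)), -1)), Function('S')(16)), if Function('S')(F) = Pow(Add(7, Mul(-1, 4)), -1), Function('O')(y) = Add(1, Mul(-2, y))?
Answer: Rational(5415, 62) ≈ 87.339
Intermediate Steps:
Function('S')(F) = Rational(1, 3) (Function('S')(F) = Pow(Add(7, -4), -1) = Pow(3, -1) = Rational(1, 3))
Mul(Add(262, Pow(Add(75, Function('O')(7)), -1)), Function('S')(16)) = Mul(Add(262, Pow(Add(75, Add(1, Mul(-2, 7))), -1)), Rational(1, 3)) = Mul(Add(262, Pow(Add(75, Add(1, -14)), -1)), Rational(1, 3)) = Mul(Add(262, Pow(Add(75, -13), -1)), Rational(1, 3)) = Mul(Add(262, Pow(62, -1)), Rational(1, 3)) = Mul(Add(262, Rational(1, 62)), Rational(1, 3)) = Mul(Rational(16245, 62), Rational(1, 3)) = Rational(5415, 62)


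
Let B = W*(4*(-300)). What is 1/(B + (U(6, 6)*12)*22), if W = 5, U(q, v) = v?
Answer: -1/4416 ≈ -0.00022645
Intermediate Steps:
B = -6000 (B = 5*(4*(-300)) = 5*(-1200) = -6000)
1/(B + (U(6, 6)*12)*22) = 1/(-6000 + (6*12)*22) = 1/(-6000 + 72*22) = 1/(-6000 + 1584) = 1/(-4416) = -1/4416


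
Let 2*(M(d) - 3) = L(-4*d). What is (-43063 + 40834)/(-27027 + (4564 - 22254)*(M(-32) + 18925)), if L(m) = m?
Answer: 2229/335995507 ≈ 6.6340e-6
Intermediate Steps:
M(d) = 3 - 2*d (M(d) = 3 + (-4*d)/2 = 3 - 2*d)
(-43063 + 40834)/(-27027 + (4564 - 22254)*(M(-32) + 18925)) = (-43063 + 40834)/(-27027 + (4564 - 22254)*((3 - 2*(-32)) + 18925)) = -2229/(-27027 - 17690*((3 + 64) + 18925)) = -2229/(-27027 - 17690*(67 + 18925)) = -2229/(-27027 - 17690*18992) = -2229/(-27027 - 335968480) = -2229/(-335995507) = -2229*(-1/335995507) = 2229/335995507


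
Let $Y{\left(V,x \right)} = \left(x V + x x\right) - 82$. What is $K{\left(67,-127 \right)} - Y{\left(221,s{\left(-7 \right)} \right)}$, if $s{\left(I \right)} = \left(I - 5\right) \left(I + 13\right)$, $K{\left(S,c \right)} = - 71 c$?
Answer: $19827$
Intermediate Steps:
$s{\left(I \right)} = \left(-5 + I\right) \left(13 + I\right)$
$Y{\left(V,x \right)} = -82 + x^{2} + V x$ ($Y{\left(V,x \right)} = \left(V x + x^{2}\right) - 82 = \left(x^{2} + V x\right) - 82 = -82 + x^{2} + V x$)
$K{\left(67,-127 \right)} - Y{\left(221,s{\left(-7 \right)} \right)} = \left(-71\right) \left(-127\right) - \left(-82 + \left(-65 + \left(-7\right)^{2} + 8 \left(-7\right)\right)^{2} + 221 \left(-65 + \left(-7\right)^{2} + 8 \left(-7\right)\right)\right) = 9017 - \left(-82 + \left(-65 + 49 - 56\right)^{2} + 221 \left(-65 + 49 - 56\right)\right) = 9017 - \left(-82 + \left(-72\right)^{2} + 221 \left(-72\right)\right) = 9017 - \left(-82 + 5184 - 15912\right) = 9017 - -10810 = 9017 + 10810 = 19827$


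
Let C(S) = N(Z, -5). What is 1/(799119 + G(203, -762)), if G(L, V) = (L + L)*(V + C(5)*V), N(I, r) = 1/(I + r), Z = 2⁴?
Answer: 11/5077845 ≈ 2.1663e-6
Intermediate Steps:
Z = 16
C(S) = 1/11 (C(S) = 1/(16 - 5) = 1/11)
G(L, V) = 24*L*V/11 (G(L, V) = (L + L)*(V + V/11) = (2*L)*(12*V/11) = 24*L*V/11)
1/(799119 + G(203, -762)) = 1/(799119 + (24/11)*203*(-762)) = 1/(799119 - 3712464/11) = 1/(5077845/11) = 11/5077845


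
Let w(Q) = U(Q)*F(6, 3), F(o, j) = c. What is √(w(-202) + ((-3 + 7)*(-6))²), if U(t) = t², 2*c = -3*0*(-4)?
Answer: 24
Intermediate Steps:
c = 0 (c = (-3*0*(-4))/2 = (0*(-4))/2 = (½)*0 = 0)
F(o, j) = 0
w(Q) = 0 (w(Q) = Q²*0 = 0)
√(w(-202) + ((-3 + 7)*(-6))²) = √(0 + ((-3 + 7)*(-6))²) = √(0 + (4*(-6))²) = √(0 + (-24)²) = √(0 + 576) = √576 = 24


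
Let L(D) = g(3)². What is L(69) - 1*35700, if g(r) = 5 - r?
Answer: -35696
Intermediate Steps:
L(D) = 4 (L(D) = (5 - 1*3)² = (5 - 3)² = 2² = 4)
L(69) - 1*35700 = 4 - 1*35700 = 4 - 35700 = -35696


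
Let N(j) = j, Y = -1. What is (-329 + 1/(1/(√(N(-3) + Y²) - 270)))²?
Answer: (599 - I*√2)² ≈ 3.588e+5 - 1694.0*I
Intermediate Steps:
(-329 + 1/(1/(√(N(-3) + Y²) - 270)))² = (-329 + 1/(1/(√(-3 + (-1)²) - 270)))² = (-329 + 1/(1/(√(-3 + 1) - 270)))² = (-329 + 1/(1/(√(-2) - 270)))² = (-329 + 1/(1/(I*√2 - 270)))² = (-329 + 1/(1/(-270 + I*√2)))² = (-329 + (-270 + I*√2))² = (-599 + I*√2)²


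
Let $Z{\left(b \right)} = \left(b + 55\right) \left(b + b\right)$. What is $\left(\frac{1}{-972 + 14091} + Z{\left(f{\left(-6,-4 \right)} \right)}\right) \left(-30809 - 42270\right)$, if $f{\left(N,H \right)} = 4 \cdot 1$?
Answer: $- \frac{452517518351}{13119} \approx -3.4493 \cdot 10^{7}$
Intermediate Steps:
$f{\left(N,H \right)} = 4$
$Z{\left(b \right)} = 2 b \left(55 + b\right)$ ($Z{\left(b \right)} = \left(55 + b\right) 2 b = 2 b \left(55 + b\right)$)
$\left(\frac{1}{-972 + 14091} + Z{\left(f{\left(-6,-4 \right)} \right)}\right) \left(-30809 - 42270\right) = \left(\frac{1}{-972 + 14091} + 2 \cdot 4 \left(55 + 4\right)\right) \left(-30809 - 42270\right) = \left(\frac{1}{13119} + 2 \cdot 4 \cdot 59\right) \left(-73079\right) = \left(\frac{1}{13119} + 472\right) \left(-73079\right) = \frac{6192169}{13119} \left(-73079\right) = - \frac{452517518351}{13119}$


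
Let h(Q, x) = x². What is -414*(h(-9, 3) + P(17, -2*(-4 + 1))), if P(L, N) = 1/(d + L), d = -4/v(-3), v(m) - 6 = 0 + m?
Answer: -176364/47 ≈ -3752.4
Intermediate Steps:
v(m) = 6 + m (v(m) = 6 + (0 + m) = 6 + m)
d = -4/3 (d = -4/(6 - 3) = -4/3 ≈ -1.3333)
P(L, N) = 1/(-4/3 + L)
-414*(h(-9, 3) + P(17, -2*(-4 + 1))) = -414*(3² + 3/(-4 + 3*17)) = -414*(9 + 3/(-4 + 51)) = -414*(9 + 3/47) = -414*426/47 = -176364/47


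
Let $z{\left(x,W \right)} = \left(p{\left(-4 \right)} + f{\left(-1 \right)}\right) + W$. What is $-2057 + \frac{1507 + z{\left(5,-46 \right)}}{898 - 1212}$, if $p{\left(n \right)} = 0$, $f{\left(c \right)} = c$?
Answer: $- \frac{323679}{157} \approx -2061.6$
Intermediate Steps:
$z{\left(x,W \right)} = -1 + W$ ($z{\left(x,W \right)} = \left(0 - 1\right) + W = -1 + W$)
$-2057 + \frac{1507 + z{\left(5,-46 \right)}}{898 - 1212} = -2057 + \frac{1507 - 47}{898 - 1212} = -2057 + \frac{1507 - 47}{-314} = -2057 + 1460 \left(- \frac{1}{314}\right) = -2057 - \frac{730}{157} = - \frac{323679}{157}$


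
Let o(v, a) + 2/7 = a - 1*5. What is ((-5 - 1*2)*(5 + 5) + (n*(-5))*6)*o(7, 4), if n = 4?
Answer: 1710/7 ≈ 244.29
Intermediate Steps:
o(v, a) = -37/7 + a (o(v, a) = -2/7 + (a - 1*5) = -2/7 + (a - 5) = -2/7 + (-5 + a) = -37/7 + a)
((-5 - 1*2)*(5 + 5) + (n*(-5))*6)*o(7, 4) = ((-5 - 1*2)*(5 + 5) + (4*(-5))*6)*(-37/7 + 4) = ((-5 - 2)*10 - 20*6)*(-9/7) = (-7*10 - 120)*(-9/7) = (-70 - 120)*(-9/7) = -190*(-9/7) = 1710/7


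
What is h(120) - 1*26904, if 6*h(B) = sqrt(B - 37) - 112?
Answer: -80768/3 + sqrt(83)/6 ≈ -26921.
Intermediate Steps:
h(B) = -56/3 + sqrt(-37 + B)/6 (h(B) = (sqrt(B - 37) - 112)/6 = (sqrt(-37 + B) - 112)/6 = (-112 + sqrt(-37 + B))/6 = -56/3 + sqrt(-37 + B)/6)
h(120) - 1*26904 = (-56/3 + sqrt(-37 + 120)/6) - 1*26904 = (-56/3 + sqrt(83)/6) - 26904 = -80768/3 + sqrt(83)/6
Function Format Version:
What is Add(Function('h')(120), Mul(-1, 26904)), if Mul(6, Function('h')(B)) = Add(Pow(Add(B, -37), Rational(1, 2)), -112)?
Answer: Add(Rational(-80768, 3), Mul(Rational(1, 6), Pow(83, Rational(1, 2)))) ≈ -26921.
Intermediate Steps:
Function('h')(B) = Add(Rational(-56, 3), Mul(Rational(1, 6), Pow(Add(-37, B), Rational(1, 2)))) (Function('h')(B) = Mul(Rational(1, 6), Add(Pow(Add(B, -37), Rational(1, 2)), -112)) = Mul(Rational(1, 6), Add(Pow(Add(-37, B), Rational(1, 2)), -112)) = Mul(Rational(1, 6), Add(-112, Pow(Add(-37, B), Rational(1, 2)))) = Add(Rational(-56, 3), Mul(Rational(1, 6), Pow(Add(-37, B), Rational(1, 2)))))
Add(Function('h')(120), Mul(-1, 26904)) = Add(Add(Rational(-56, 3), Mul(Rational(1, 6), Pow(Add(-37, 120), Rational(1, 2)))), Mul(-1, 26904)) = Add(Add(Rational(-56, 3), Mul(Rational(1, 6), Pow(83, Rational(1, 2)))), -26904) = Add(Rational(-80768, 3), Mul(Rational(1, 6), Pow(83, Rational(1, 2))))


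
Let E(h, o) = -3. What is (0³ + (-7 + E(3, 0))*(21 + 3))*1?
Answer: -240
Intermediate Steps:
(0³ + (-7 + E(3, 0))*(21 + 3))*1 = (0³ + (-7 - 3)*(21 + 3))*1 = (0 - 10*24)*1 = (0 - 240)*1 = -240*1 = -240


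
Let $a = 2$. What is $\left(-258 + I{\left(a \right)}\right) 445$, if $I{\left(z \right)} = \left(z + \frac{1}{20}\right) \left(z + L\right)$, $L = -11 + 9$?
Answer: $-114810$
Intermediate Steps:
$L = -2$
$I{\left(z \right)} = \left(-2 + z\right) \left(\frac{1}{20} + z\right)$ ($I{\left(z \right)} = \left(z + \frac{1}{20}\right) \left(z - 2\right) = \left(z + \frac{1}{20}\right) \left(-2 + z\right) = \left(\frac{1}{20} + z\right) \left(-2 + z\right) = \left(-2 + z\right) \left(\frac{1}{20} + z\right)$)
$\left(-258 + I{\left(a \right)}\right) 445 = \left(-258 - \left(4 - 4\right)\right) 445 = \left(-258 - 0\right) 445 = \left(-258 + 0\right) 445 = \left(-258\right) 445 = -114810$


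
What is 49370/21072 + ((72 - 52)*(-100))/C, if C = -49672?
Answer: 155903165/65418024 ≈ 2.3832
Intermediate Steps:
49370/21072 + ((72 - 52)*(-100))/C = 49370/21072 + ((72 - 52)*(-100))/(-49672) = 49370*(1/21072) + (20*(-100))*(-1/49672) = 24685/10536 - 2000*(-1/49672) = 24685/10536 + 250/6209 = 155903165/65418024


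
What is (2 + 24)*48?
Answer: 1248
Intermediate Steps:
(2 + 24)*48 = 26*48 = 1248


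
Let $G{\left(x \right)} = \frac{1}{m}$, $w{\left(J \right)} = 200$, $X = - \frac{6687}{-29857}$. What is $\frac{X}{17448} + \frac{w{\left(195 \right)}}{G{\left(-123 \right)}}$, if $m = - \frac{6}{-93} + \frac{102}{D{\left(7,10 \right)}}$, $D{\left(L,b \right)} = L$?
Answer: $\frac{110301408266093}{37681683704} \approx 2927.2$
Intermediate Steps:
$X = \frac{6687}{29857}$ ($X = \left(-6687\right) \left(- \frac{1}{29857}\right) = \frac{6687}{29857} \approx 0.22397$)
$m = \frac{3176}{217}$ ($m = - \frac{6}{-93} + \frac{102}{7} = \left(-6\right) \left(- \frac{1}{93}\right) + 102 \cdot \frac{1}{7} = \frac{2}{31} + \frac{102}{7} = \frac{3176}{217} \approx 14.636$)
$G{\left(x \right)} = \frac{217}{3176}$ ($G{\left(x \right)} = \frac{1}{\frac{3176}{217}} = \frac{217}{3176}$)
$\frac{X}{17448} + \frac{w{\left(195 \right)}}{G{\left(-123 \right)}} = \frac{6687}{29857 \cdot 17448} + \frac{200}{\frac{217}{3176}} = \frac{6687}{29857} \cdot \frac{1}{17448} + 200 \cdot \frac{3176}{217} = \frac{2229}{173648312} + \frac{635200}{217} = \frac{110301408266093}{37681683704}$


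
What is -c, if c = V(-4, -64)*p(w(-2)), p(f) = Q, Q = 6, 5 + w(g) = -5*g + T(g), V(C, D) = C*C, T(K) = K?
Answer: -96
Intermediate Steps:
V(C, D) = C**2
w(g) = -5 - 4*g (w(g) = -5 + (-5*g + g) = -5 - 4*g)
p(f) = 6
c = 96 (c = (-4)**2*6 = 16*6 = 96)
-c = -1*96 = -96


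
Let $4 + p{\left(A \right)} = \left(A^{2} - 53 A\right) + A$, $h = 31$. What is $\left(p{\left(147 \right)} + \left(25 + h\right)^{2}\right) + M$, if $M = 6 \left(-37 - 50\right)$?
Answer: $16575$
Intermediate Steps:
$p{\left(A \right)} = -4 + A^{2} - 52 A$ ($p{\left(A \right)} = -4 + \left(\left(A^{2} - 53 A\right) + A\right) = -4 + \left(A^{2} - 52 A\right) = -4 + A^{2} - 52 A$)
$M = -522$ ($M = 6 \left(-37 - 50\right) = 6 \left(-87\right) = -522$)
$\left(p{\left(147 \right)} + \left(25 + h\right)^{2}\right) + M = \left(\left(-4 + 147^{2} - 7644\right) + \left(25 + 31\right)^{2}\right) - 522 = \left(\left(-4 + 21609 - 7644\right) + 56^{2}\right) - 522 = \left(13961 + 3136\right) - 522 = 17097 - 522 = 16575$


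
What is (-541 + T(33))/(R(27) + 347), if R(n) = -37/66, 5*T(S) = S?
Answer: -176352/114325 ≈ -1.5425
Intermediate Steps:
T(S) = S/5
R(n) = -37/66 (R(n) = -37*1/66 = -37/66)
(-541 + T(33))/(R(27) + 347) = (-541 + (⅕)*33)/(-37/66 + 347) = (-541 + 33/5)/(22865/66) = -2672/5*66/22865 = -176352/114325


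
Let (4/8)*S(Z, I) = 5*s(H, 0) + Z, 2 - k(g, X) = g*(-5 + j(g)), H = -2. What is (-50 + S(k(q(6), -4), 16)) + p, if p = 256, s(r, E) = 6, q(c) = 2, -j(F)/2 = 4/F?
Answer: 306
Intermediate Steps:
j(F) = -8/F
k(g, X) = 2 - g*(-5 - 8/g)
S(Z, I) = 60 + 2*Z (S(Z, I) = 2*(5*6 + Z) = 2*(30 + Z) = 60 + 2*Z)
(-50 + S(k(q(6), -4), 16)) + p = (-50 + (60 + 2*(10 + 5*2))) + 256 = (-50 + (60 + 2*(10 + 10))) + 256 = (-50 + (60 + 2*20)) + 256 = (-50 + (60 + 40)) + 256 = (-50 + 100) + 256 = 50 + 256 = 306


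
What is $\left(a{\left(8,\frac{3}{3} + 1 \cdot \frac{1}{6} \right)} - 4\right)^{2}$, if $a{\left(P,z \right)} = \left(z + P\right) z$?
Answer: $\frac{58081}{1296} \approx 44.816$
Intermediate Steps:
$a{\left(P,z \right)} = z \left(P + z\right)$ ($a{\left(P,z \right)} = \left(P + z\right) z = z \left(P + z\right)$)
$\left(a{\left(8,\frac{3}{3} + 1 \cdot \frac{1}{6} \right)} - 4\right)^{2} = \left(\left(\frac{3}{3} + 1 \cdot \frac{1}{6}\right) \left(8 + \left(\frac{3}{3} + 1 \cdot \frac{1}{6}\right)\right) - 4\right)^{2} = \left(\left(3 \cdot \frac{1}{3} + 1 \cdot \frac{1}{6}\right) \left(8 + \left(3 \cdot \frac{1}{3} + 1 \cdot \frac{1}{6}\right)\right) - 4\right)^{2} = \left(\left(1 + \frac{1}{6}\right) \left(8 + \left(1 + \frac{1}{6}\right)\right) - 4\right)^{2} = \left(\frac{7 \left(8 + \frac{7}{6}\right)}{6} - 4\right)^{2} = \left(\frac{7}{6} \cdot \frac{55}{6} - 4\right)^{2} = \left(\frac{385}{36} - 4\right)^{2} = \left(\frac{241}{36}\right)^{2} = \frac{58081}{1296}$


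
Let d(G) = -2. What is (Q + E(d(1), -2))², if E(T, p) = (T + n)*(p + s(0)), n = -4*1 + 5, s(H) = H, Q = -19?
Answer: 289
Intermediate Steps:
n = 1 (n = -4 + 5 = 1)
E(T, p) = p*(1 + T) (E(T, p) = (T + 1)*(p + 0) = (1 + T)*p = p*(1 + T))
(Q + E(d(1), -2))² = (-19 - 2*(1 - 2))² = (-19 - 2*(-1))² = (-19 + 2)² = (-17)² = 289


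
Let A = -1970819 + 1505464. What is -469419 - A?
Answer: -4064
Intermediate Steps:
A = -465355
-469419 - A = -469419 - 1*(-465355) = -469419 + 465355 = -4064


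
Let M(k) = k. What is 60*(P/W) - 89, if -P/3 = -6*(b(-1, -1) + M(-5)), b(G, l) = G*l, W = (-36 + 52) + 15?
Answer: -7079/31 ≈ -228.35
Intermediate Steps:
W = 31 (W = 16 + 15 = 31)
P = -72 (P = -(-18)*(-1*(-1) - 5) = -(-18)*(1 - 5) = -(-18)*(-4) = -3*24 = -72)
60*(P/W) - 89 = 60*(-72/31) - 89 = -4320/31 - 89 = -7079/31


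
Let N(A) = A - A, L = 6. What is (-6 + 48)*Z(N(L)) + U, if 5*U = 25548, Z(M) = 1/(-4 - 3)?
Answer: 25518/5 ≈ 5103.6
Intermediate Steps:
N(A) = 0
Z(M) = -1/7 (Z(M) = 1/(-7) = -1/7)
U = 25548/5 (U = (1/5)*25548 = 25548/5 ≈ 5109.6)
(-6 + 48)*Z(N(L)) + U = (-6 + 48)*(-1/7) + 25548/5 = 42*(-1/7) + 25548/5 = -6 + 25548/5 = 25518/5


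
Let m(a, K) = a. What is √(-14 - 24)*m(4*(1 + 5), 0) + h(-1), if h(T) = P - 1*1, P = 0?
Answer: -1 + 24*I*√38 ≈ -1.0 + 147.95*I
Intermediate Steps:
h(T) = -1 (h(T) = 0 - 1*1 = 0 - 1 = -1)
√(-14 - 24)*m(4*(1 + 5), 0) + h(-1) = √(-14 - 24)*(4*(1 + 5)) - 1 = √(-38)*(4*6) - 1 = (I*√38)*24 - 1 = 24*I*√38 - 1 = -1 + 24*I*√38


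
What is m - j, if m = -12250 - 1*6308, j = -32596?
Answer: 14038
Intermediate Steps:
m = -18558 (m = -12250 - 6308 = -18558)
m - j = -18558 - 1*(-32596) = -18558 + 32596 = 14038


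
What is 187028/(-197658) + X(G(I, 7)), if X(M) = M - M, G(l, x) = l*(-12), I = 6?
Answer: -93514/98829 ≈ -0.94622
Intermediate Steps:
G(l, x) = -12*l
X(M) = 0
187028/(-197658) + X(G(I, 7)) = 187028/(-197658) + 0 = 187028*(-1/197658) + 0 = -93514/98829 + 0 = -93514/98829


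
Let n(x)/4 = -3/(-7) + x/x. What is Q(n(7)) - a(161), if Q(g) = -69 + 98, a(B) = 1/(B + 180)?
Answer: 9888/341 ≈ 28.997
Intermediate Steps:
n(x) = 40/7 (n(x) = 4*(-3/(-7) + x/x) = 4*(-3*(-1/7) + 1) = 4*(3/7 + 1) = 4*(10/7) = 40/7)
a(B) = 1/(180 + B)
Q(g) = 29
Q(n(7)) - a(161) = 29 - 1/(180 + 161) = 29 - 1/341 = 9888/341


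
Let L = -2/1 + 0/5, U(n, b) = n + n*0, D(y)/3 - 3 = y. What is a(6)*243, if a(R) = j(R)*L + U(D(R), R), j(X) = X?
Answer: 3645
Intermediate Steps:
D(y) = 9 + 3*y
U(n, b) = n (U(n, b) = n + 0 = n)
L = -2 (L = -2*1 + 0*(⅕) = -2 + 0 = -2)
a(R) = 9 + R (a(R) = R*(-2) + (9 + 3*R) = -2*R + (9 + 3*R) = 9 + R)
a(6)*243 = (9 + 6)*243 = 15*243 = 3645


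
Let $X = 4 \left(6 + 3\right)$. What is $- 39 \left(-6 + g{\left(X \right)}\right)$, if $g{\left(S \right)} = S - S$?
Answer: $234$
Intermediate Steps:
$X = 36$ ($X = 4 \cdot 9 = 36$)
$g{\left(S \right)} = 0$
$- 39 \left(-6 + g{\left(X \right)}\right) = - 39 \left(-6 + 0\right) = \left(-39\right) \left(-6\right) = 234$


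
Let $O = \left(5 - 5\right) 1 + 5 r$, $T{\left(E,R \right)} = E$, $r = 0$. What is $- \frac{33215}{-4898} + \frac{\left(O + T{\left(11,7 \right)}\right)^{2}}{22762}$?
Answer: $\frac{189158122}{27872069} \approx 6.7867$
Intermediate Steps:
$O = 0$ ($O = \left(5 - 5\right) 1 + 5 \cdot 0 = 0 \cdot 1 + 0 = 0 + 0 = 0$)
$- \frac{33215}{-4898} + \frac{\left(O + T{\left(11,7 \right)}\right)^{2}}{22762} = - \frac{33215}{-4898} + \frac{\left(0 + 11\right)^{2}}{22762} = \left(-33215\right) \left(- \frac{1}{4898}\right) + 11^{2} \cdot \frac{1}{22762} = \frac{33215}{4898} + 121 \cdot \frac{1}{22762} = \frac{33215}{4898} + \frac{121}{22762} = \frac{189158122}{27872069}$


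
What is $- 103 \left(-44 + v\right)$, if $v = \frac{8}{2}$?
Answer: $4120$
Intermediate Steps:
$v = 4$ ($v = 8 \cdot \frac{1}{2} = 4$)
$- 103 \left(-44 + v\right) = - 103 \left(-44 + 4\right) = \left(-103\right) \left(-40\right) = 4120$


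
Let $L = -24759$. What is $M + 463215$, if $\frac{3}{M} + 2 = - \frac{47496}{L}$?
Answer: $\frac{312182151}{674} \approx 4.6318 \cdot 10^{5}$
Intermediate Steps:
$M = - \frac{24759}{674}$ ($M = \frac{3}{-2 - \frac{47496}{-24759}} = \frac{3}{-2 - - \frac{15832}{8253}} = \frac{3}{-2 + \frac{15832}{8253}} = \frac{3}{- \frac{674}{8253}} = 3 \left(- \frac{8253}{674}\right) = - \frac{24759}{674} \approx -36.734$)
$M + 463215 = - \frac{24759}{674} + 463215 = \frac{312182151}{674}$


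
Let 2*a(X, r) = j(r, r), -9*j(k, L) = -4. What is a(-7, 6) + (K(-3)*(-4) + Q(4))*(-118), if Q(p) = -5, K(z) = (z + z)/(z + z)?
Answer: 9560/9 ≈ 1062.2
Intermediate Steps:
K(z) = 1 (K(z) = (2*z)/((2*z)) = (2*z)*(1/(2*z)) = 1)
j(k, L) = 4/9 (j(k, L) = -⅑*(-4) = 4/9)
a(X, r) = 2/9 (a(X, r) = (½)*(4/9) = 2/9)
a(-7, 6) + (K(-3)*(-4) + Q(4))*(-118) = 2/9 + (1*(-4) - 5)*(-118) = 2/9 + (-4 - 5)*(-118) = 2/9 - 9*(-118) = 2/9 + 1062 = 9560/9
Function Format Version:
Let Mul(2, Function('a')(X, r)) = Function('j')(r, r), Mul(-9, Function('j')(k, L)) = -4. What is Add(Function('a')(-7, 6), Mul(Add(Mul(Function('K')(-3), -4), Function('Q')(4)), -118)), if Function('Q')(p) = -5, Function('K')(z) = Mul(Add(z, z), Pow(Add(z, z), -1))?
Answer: Rational(9560, 9) ≈ 1062.2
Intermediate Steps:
Function('K')(z) = 1 (Function('K')(z) = Mul(Mul(2, z), Pow(Mul(2, z), -1)) = Mul(Mul(2, z), Mul(Rational(1, 2), Pow(z, -1))) = 1)
Function('j')(k, L) = Rational(4, 9) (Function('j')(k, L) = Mul(Rational(-1, 9), -4) = Rational(4, 9))
Function('a')(X, r) = Rational(2, 9) (Function('a')(X, r) = Mul(Rational(1, 2), Rational(4, 9)) = Rational(2, 9))
Add(Function('a')(-7, 6), Mul(Add(Mul(Function('K')(-3), -4), Function('Q')(4)), -118)) = Add(Rational(2, 9), Mul(Add(Mul(1, -4), -5), -118)) = Add(Rational(2, 9), Mul(Add(-4, -5), -118)) = Add(Rational(2, 9), Mul(-9, -118)) = Add(Rational(2, 9), 1062) = Rational(9560, 9)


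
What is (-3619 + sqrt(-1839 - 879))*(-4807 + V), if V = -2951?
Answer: 28076202 - 23274*I*sqrt(302) ≈ 2.8076e+7 - 4.0446e+5*I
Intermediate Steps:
(-3619 + sqrt(-1839 - 879))*(-4807 + V) = (-3619 + sqrt(-1839 - 879))*(-4807 - 2951) = (-3619 + sqrt(-2718))*(-7758) = (-3619 + 3*I*sqrt(302))*(-7758) = 28076202 - 23274*I*sqrt(302)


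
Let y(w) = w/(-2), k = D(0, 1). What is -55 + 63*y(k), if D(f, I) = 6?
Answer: -244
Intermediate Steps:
k = 6
y(w) = -w/2 (y(w) = w*(-1/2) = -w/2)
-55 + 63*y(k) = -55 + 63*(-1/2*6) = -55 + 63*(-3) = -55 - 189 = -244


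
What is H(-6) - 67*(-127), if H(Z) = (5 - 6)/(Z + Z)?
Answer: 102109/12 ≈ 8509.1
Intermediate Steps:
H(Z) = -1/(2*Z)
H(-6) - 67*(-127) = -½/(-6) - 67*(-127) = -½*(-⅙) + 8509 = 1/12 + 8509 = 102109/12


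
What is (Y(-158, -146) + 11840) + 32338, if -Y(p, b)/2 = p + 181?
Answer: 44132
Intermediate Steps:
Y(p, b) = -362 - 2*p (Y(p, b) = -2*(p + 181) = -2*(181 + p) = -362 - 2*p)
(Y(-158, -146) + 11840) + 32338 = ((-362 - 2*(-158)) + 11840) + 32338 = ((-362 + 316) + 11840) + 32338 = (-46 + 11840) + 32338 = 11794 + 32338 = 44132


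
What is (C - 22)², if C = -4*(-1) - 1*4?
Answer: 484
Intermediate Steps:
C = 0 (C = 4 - 4 = 0)
(C - 22)² = (0 - 22)² = (-22)² = 484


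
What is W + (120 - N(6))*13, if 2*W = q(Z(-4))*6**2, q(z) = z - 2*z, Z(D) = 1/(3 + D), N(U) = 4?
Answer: 1526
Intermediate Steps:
q(z) = -z
W = 18 (W = (-1/(3 - 4)*6**2)/2 = (-1/(-1)*36)/2 = (-1*(-1)*36)/2 = (1*36)/2 = (1/2)*36 = 18)
W + (120 - N(6))*13 = 18 + (120 - 1*4)*13 = 18 + (120 - 4)*13 = 18 + 116*13 = 18 + 1508 = 1526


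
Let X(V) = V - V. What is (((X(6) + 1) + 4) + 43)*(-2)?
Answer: -96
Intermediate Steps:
X(V) = 0
(((X(6) + 1) + 4) + 43)*(-2) = (((0 + 1) + 4) + 43)*(-2) = ((1 + 4) + 43)*(-2) = (5 + 43)*(-2) = 48*(-2) = -96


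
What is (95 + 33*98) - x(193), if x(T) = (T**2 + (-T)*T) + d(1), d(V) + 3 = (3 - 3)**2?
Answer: 3332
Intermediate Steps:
d(V) = -3 (d(V) = -3 + (3 - 3)**2 = -3 + 0**2 = -3 + 0 = -3)
x(T) = -3 (x(T) = (T**2 + (-T)*T) - 3 = (T**2 - T**2) - 3 = 0 - 3 = -3)
(95 + 33*98) - x(193) = (95 + 33*98) - 1*(-3) = (95 + 3234) + 3 = 3329 + 3 = 3332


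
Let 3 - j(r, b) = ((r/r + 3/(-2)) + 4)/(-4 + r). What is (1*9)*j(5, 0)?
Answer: -9/2 ≈ -4.5000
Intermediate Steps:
j(r, b) = 3 - 7/(2*(-4 + r)) (j(r, b) = 3 - ((r/r + 3/(-2)) + 4)/(-4 + r) = 3 - ((1 + 3*(-½)) + 4)/(-4 + r) = 3 - ((1 - 3/2) + 4)/(-4 + r) = 3 - (-½ + 4)/(-4 + r) = 3 - 7/(2*(-4 + r)))
(1*9)*j(5, 0) = (1*9)*((-31 + 6*5)/(2*(-4 + 5))) = 9*((½)*(-31 + 30)/1) = 9*((½)*1*(-1)) = 9*(-½) = -9/2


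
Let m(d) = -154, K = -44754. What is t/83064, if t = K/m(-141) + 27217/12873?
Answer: 20725345/5881055796 ≈ 0.0035241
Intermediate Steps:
t = 41450690/141603 (t = -44754/(-154) + 27217/12873 = -44754*(-1/154) + 27217*(1/12873) = 22377/77 + 27217/12873 = 41450690/141603 ≈ 292.72)
t/83064 = (41450690/141603)/83064 = (41450690/141603)*(1/83064) = 20725345/5881055796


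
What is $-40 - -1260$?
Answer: $1220$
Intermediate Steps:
$-40 - -1260 = -40 + 1260 = 1220$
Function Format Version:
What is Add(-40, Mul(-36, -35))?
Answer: 1220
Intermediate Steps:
Add(-40, Mul(-36, -35)) = Add(-40, 1260) = 1220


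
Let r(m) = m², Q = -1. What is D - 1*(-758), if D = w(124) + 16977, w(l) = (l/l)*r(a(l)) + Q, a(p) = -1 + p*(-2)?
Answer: 79735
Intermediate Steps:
a(p) = -1 - 2*p
w(l) = -1 + (-1 - 2*l)² (w(l) = (l/l)*(-1 - 2*l)² - 1 = 1*(-1 - 2*l)² - 1 = (-1 - 2*l)² - 1 = -1 + (-1 - 2*l)²)
D = 78977 (D = 4*124*(1 + 124) + 16977 = 4*124*125 + 16977 = 62000 + 16977 = 78977)
D - 1*(-758) = 78977 - 1*(-758) = 78977 + 758 = 79735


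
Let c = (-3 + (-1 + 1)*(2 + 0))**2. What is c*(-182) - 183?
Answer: -1821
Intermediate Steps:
c = 9 (c = (-3 + 0*2)**2 = (-3 + 0)**2 = (-3)**2 = 9)
c*(-182) - 183 = 9*(-182) - 183 = -1638 - 183 = -1821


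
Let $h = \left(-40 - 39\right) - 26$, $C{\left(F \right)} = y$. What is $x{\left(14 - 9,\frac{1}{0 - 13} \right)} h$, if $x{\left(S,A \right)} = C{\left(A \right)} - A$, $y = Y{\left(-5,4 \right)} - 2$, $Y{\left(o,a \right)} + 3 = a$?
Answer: $\frac{1260}{13} \approx 96.923$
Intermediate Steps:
$Y{\left(o,a \right)} = -3 + a$
$y = -1$ ($y = \left(-3 + 4\right) - 2 = 1 - 2 = -1$)
$C{\left(F \right)} = -1$
$x{\left(S,A \right)} = -1 - A$
$h = -105$ ($h = -79 - 26 = -105$)
$x{\left(14 - 9,\frac{1}{0 - 13} \right)} h = \left(-1 - \frac{1}{0 - 13}\right) \left(-105\right) = \left(-1 - \frac{1}{-13}\right) \left(-105\right) = \left(-1 - - \frac{1}{13}\right) \left(-105\right) = \left(-1 + \frac{1}{13}\right) \left(-105\right) = \left(- \frac{12}{13}\right) \left(-105\right) = \frac{1260}{13}$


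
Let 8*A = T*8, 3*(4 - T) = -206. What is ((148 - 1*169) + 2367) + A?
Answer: 7256/3 ≈ 2418.7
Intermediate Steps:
T = 218/3 (T = 4 - ⅓*(-206) = 4 + 206/3 = 218/3 ≈ 72.667)
A = 218/3 (A = ((218/3)*8)/8 = (⅛)*(1744/3) = 218/3 ≈ 72.667)
((148 - 1*169) + 2367) + A = ((148 - 1*169) + 2367) + 218/3 = ((148 - 169) + 2367) + 218/3 = (-21 + 2367) + 218/3 = 2346 + 218/3 = 7256/3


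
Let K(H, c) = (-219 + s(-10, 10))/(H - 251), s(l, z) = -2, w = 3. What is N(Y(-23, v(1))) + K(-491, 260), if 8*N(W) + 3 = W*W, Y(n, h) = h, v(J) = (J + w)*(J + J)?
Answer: 23515/2968 ≈ 7.9228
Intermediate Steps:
v(J) = 2*J*(3 + J) (v(J) = (J + 3)*(J + J) = (3 + J)*(2*J) = 2*J*(3 + J))
K(H, c) = -221/(-251 + H) (K(H, c) = (-219 - 2)/(H - 251) = -221/(-251 + H))
N(W) = -3/8 + W²/8 (N(W) = -3/8 + (W*W)/8 = -3/8 + W²/8)
N(Y(-23, v(1))) + K(-491, 260) = (-3/8 + (2*1*(3 + 1))²/8) - 221/(-251 - 491) = (-3/8 + (2*1*4)²/8) - 221/(-742) = (-3/8 + (⅛)*8²) - 221*(-1/742) = (-3/8 + (⅛)*64) + 221/742 = (-3/8 + 8) + 221/742 = 61/8 + 221/742 = 23515/2968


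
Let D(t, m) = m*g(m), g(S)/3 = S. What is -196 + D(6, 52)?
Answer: 7916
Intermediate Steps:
g(S) = 3*S
D(t, m) = 3*m² (D(t, m) = m*(3*m) = 3*m²)
-196 + D(6, 52) = -196 + 3*52² = -196 + 3*2704 = -196 + 8112 = 7916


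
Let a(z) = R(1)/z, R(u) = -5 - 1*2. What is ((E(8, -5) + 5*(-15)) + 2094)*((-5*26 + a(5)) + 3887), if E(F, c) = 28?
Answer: 38438566/5 ≈ 7.6877e+6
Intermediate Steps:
R(u) = -7 (R(u) = -5 - 2 = -7)
a(z) = -7/z
((E(8, -5) + 5*(-15)) + 2094)*((-5*26 + a(5)) + 3887) = ((28 + 5*(-15)) + 2094)*((-5*26 - 7/5) + 3887) = ((28 - 75) + 2094)*((-130 - 7*⅕) + 3887) = (-47 + 2094)*((-130 - 7/5) + 3887) = 2047*(-657/5 + 3887) = 2047*(18778/5) = 38438566/5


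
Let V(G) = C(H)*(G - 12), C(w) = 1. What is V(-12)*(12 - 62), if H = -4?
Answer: 1200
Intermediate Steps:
V(G) = -12 + G (V(G) = 1*(G - 12) = 1*(-12 + G) = -12 + G)
V(-12)*(12 - 62) = (-12 - 12)*(12 - 62) = -24*(-50) = 1200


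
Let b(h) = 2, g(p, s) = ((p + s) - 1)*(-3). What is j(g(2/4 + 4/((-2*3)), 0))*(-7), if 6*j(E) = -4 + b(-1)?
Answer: 7/3 ≈ 2.3333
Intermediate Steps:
g(p, s) = 3 - 3*p - 3*s (g(p, s) = (-1 + p + s)*(-3) = 3 - 3*p - 3*s)
j(E) = -⅓ (j(E) = (-4 + 2)/6 = (⅙)*(-2) = -⅓)
j(g(2/4 + 4/((-2*3)), 0))*(-7) = -⅓*(-7) = 7/3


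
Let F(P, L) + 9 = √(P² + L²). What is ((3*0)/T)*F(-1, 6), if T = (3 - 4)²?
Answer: 0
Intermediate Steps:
T = 1 (T = (-1)² = 1)
F(P, L) = -9 + √(L² + P²) (F(P, L) = -9 + √(P² + L²) = -9 + √(L² + P²))
((3*0)/T)*F(-1, 6) = ((3*0)/1)*(-9 + √(6² + (-1)²)) = (0*1)*(-9 + √(36 + 1)) = 0*(-9 + √37) = 0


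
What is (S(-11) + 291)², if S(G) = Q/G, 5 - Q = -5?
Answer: 10182481/121 ≈ 84153.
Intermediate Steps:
Q = 10 (Q = 5 - 1*(-5) = 5 + 5 = 10)
S(G) = 10/G
(S(-11) + 291)² = (10/(-11) + 291)² = (10*(-1/11) + 291)² = (-10/11 + 291)² = (3191/11)² = 10182481/121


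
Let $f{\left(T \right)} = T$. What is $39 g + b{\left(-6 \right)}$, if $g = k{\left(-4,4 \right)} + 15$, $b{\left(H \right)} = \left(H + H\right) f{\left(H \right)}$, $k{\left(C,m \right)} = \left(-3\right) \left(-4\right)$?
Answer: $1125$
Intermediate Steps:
$k{\left(C,m \right)} = 12$
$b{\left(H \right)} = 2 H^{2}$ ($b{\left(H \right)} = \left(H + H\right) H = 2 H H = 2 H^{2}$)
$g = 27$ ($g = 12 + 15 = 27$)
$39 g + b{\left(-6 \right)} = 39 \cdot 27 + 2 \left(-6\right)^{2} = 1053 + 2 \cdot 36 = 1053 + 72 = 1125$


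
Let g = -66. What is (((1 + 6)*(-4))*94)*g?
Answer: 173712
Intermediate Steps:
(((1 + 6)*(-4))*94)*g = (((1 + 6)*(-4))*94)*(-66) = ((7*(-4))*94)*(-66) = -28*94*(-66) = -2632*(-66) = 173712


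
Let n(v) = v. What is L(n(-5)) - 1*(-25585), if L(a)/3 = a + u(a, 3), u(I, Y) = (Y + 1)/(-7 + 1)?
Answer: 25568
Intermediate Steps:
u(I, Y) = -1/6 - Y/6 (u(I, Y) = (1 + Y)/(-6) = (1 + Y)*(-1/6) = -1/6 - Y/6)
L(a) = -2 + 3*a (L(a) = 3*(a + (-1/6 - 1/6*3)) = 3*(a + (-1/6 - 1/2)) = 3*(a - 2/3) = 3*(-2/3 + a) = -2 + 3*a)
L(n(-5)) - 1*(-25585) = (-2 + 3*(-5)) - 1*(-25585) = (-2 - 15) + 25585 = -17 + 25585 = 25568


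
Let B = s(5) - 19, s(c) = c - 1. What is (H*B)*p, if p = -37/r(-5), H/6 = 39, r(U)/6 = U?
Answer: -4329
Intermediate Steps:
r(U) = 6*U
s(c) = -1 + c
H = 234 (H = 6*39 = 234)
B = -15 (B = (-1 + 5) - 19 = 4 - 19 = -15)
p = 37/30 (p = -37/(6*(-5)) = -37/(-30) = -37*(-1/30) = 37/30 ≈ 1.2333)
(H*B)*p = (234*(-15))*(37/30) = -3510*37/30 = -4329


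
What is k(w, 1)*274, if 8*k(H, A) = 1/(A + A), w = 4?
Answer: 137/8 ≈ 17.125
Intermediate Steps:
k(H, A) = 1/(16*A) (k(H, A) = 1/(8*(A + A)) = 1/(8*((2*A))) = (1/(2*A))/8 = 1/(16*A))
k(w, 1)*274 = ((1/16)/1)*274 = ((1/16)*1)*274 = (1/16)*274 = 137/8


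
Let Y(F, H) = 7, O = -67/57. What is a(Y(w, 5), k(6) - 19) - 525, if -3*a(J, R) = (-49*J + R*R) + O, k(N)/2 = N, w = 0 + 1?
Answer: -72950/171 ≈ -426.61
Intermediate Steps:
O = -67/57 (O = -67*1/57 = -67/57 ≈ -1.1754)
w = 1
k(N) = 2*N
a(J, R) = 67/171 - R²/3 + 49*J/3 (a(J, R) = -((-49*J + R*R) - 67/57)/3 = -((-49*J + R²) - 67/57)/3 = -((R² - 49*J) - 67/57)/3 = -(-67/57 + R² - 49*J)/3 = 67/171 - R²/3 + 49*J/3)
a(Y(w, 5), k(6) - 19) - 525 = (67/171 - (2*6 - 19)²/3 + (49/3)*7) - 525 = (67/171 - (12 - 19)²/3 + 343/3) - 525 = (67/171 - ⅓*(-7)² + 343/3) - 525 = (67/171 - ⅓*49 + 343/3) - 525 = (67/171 - 49/3 + 343/3) - 525 = 16825/171 - 525 = -72950/171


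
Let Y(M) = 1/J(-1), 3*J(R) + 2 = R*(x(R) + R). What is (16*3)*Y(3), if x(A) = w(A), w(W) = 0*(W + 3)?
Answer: -144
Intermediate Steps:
w(W) = 0 (w(W) = 0*(3 + W) = 0)
x(A) = 0
J(R) = -2/3 + R**2/3 (J(R) = -2/3 + (R*(0 + R))/3 = -2/3 + (R*R)/3 = -2/3 + R**2/3)
Y(M) = -3 (Y(M) = 1/(-2/3 + (1/3)*(-1)**2) = 1/(-2/3 + (1/3)*1) = 1/(-2/3 + 1/3) = 1/(-1/3) = -3)
(16*3)*Y(3) = (16*3)*(-3) = 48*(-3) = -144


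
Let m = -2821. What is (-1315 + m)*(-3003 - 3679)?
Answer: 27636752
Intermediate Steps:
(-1315 + m)*(-3003 - 3679) = (-1315 - 2821)*(-3003 - 3679) = -4136*(-6682) = 27636752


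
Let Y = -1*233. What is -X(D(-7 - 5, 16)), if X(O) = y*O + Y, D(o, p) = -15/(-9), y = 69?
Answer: 118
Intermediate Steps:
Y = -233
D(o, p) = 5/3 (D(o, p) = -15*(-⅑) = 5/3)
X(O) = -233 + 69*O (X(O) = 69*O - 233 = -233 + 69*O)
-X(D(-7 - 5, 16)) = -(-233 + 69*(5/3)) = -(-233 + 115) = -1*(-118) = 118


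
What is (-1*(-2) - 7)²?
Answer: 25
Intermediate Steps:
(-1*(-2) - 7)² = (2 - 7)² = (-5)² = 25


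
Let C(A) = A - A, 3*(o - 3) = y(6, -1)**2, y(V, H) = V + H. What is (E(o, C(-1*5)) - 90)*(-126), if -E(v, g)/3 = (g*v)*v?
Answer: 11340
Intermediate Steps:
y(V, H) = H + V
o = 34/3 (o = 3 + (-1 + 6)**2/3 = 3 + (1/3)*5**2 = 3 + (1/3)*25 = 3 + 25/3 = 34/3 ≈ 11.333)
C(A) = 0
E(v, g) = -3*g*v**2 (E(v, g) = -3*g*v*v = -3*g*v**2)
(E(o, C(-1*5)) - 90)*(-126) = (-3*0*(34/3)**2 - 90)*(-126) = (-3*0*1156/9 - 90)*(-126) = (0 - 90)*(-126) = -90*(-126) = 11340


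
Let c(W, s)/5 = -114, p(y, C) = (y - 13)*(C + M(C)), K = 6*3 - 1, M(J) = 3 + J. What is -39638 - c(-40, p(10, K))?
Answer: -39068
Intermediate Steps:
K = 17 (K = 18 - 1 = 17)
p(y, C) = (-13 + y)*(3 + 2*C) (p(y, C) = (y - 13)*(C + (3 + C)) = (-13 + y)*(3 + 2*C))
c(W, s) = -570 (c(W, s) = 5*(-114) = -570)
-39638 - c(-40, p(10, K)) = -39638 - 1*(-570) = -39638 + 570 = -39068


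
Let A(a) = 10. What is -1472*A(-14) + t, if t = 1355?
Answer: -13365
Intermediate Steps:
-1472*A(-14) + t = -1472*10 + 1355 = -14720 + 1355 = -13365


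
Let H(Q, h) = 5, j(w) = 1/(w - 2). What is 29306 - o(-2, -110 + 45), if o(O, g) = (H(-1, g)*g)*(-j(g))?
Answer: 1963827/67 ≈ 29311.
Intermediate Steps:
j(w) = 1/(-2 + w)
o(O, g) = -5*g/(-2 + g) (o(O, g) = (5*g)*(-1/(-2 + g)) = -5*g/(-2 + g))
29306 - o(-2, -110 + 45) = 29306 - (-5)*(-110 + 45)/(-2 + (-110 + 45)) = 29306 - (-5)*(-65)/(-2 - 65) = 29306 - (-5)*(-65)/(-67) = 29306 - (-5)*(-65)*(-1)/67 = 29306 - 1*(-325/67) = 29306 + 325/67 = 1963827/67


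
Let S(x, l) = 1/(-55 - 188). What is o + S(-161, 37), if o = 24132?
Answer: 5864075/243 ≈ 24132.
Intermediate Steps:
S(x, l) = -1/243 (S(x, l) = 1/(-243) = -1/243)
o + S(-161, 37) = 24132 - 1/243 = 5864075/243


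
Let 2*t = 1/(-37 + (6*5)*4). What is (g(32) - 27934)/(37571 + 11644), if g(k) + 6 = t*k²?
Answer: -772836/1361615 ≈ -0.56759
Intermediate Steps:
t = 1/166 (t = 1/(2*(-37 + (6*5)*4)) = 1/(2*(-37 + 30*4)) = 1/(2*(-37 + 120)) = (½)/83 = (½)*(1/83) = 1/166 ≈ 0.0060241)
g(k) = -6 + k²/166
(g(32) - 27934)/(37571 + 11644) = ((-6 + (1/166)*32²) - 27934)/(37571 + 11644) = ((-6 + (1/166)*1024) - 27934)/49215 = ((-6 + 512/83) - 27934)*(1/49215) = (14/83 - 27934)*(1/49215) = -2318508/83*1/49215 = -772836/1361615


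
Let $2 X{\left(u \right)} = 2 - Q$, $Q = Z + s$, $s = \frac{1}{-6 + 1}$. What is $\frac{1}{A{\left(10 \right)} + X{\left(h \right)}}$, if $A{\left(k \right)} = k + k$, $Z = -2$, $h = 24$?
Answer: $\frac{10}{221} \approx 0.045249$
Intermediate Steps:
$s = - \frac{1}{5}$ ($s = \frac{1}{-5} = - \frac{1}{5} \approx -0.2$)
$Q = - \frac{11}{5}$ ($Q = -2 - \frac{1}{5} = - \frac{11}{5} \approx -2.2$)
$A{\left(k \right)} = 2 k$
$X{\left(u \right)} = \frac{21}{10}$ ($X{\left(u \right)} = \frac{2 - - \frac{11}{5}}{2} = \frac{2 + \frac{11}{5}}{2} = \frac{1}{2} \cdot \frac{21}{5} = \frac{21}{10}$)
$\frac{1}{A{\left(10 \right)} + X{\left(h \right)}} = \frac{1}{2 \cdot 10 + \frac{21}{10}} = \frac{1}{20 + \frac{21}{10}} = \frac{1}{\frac{221}{10}} = \frac{10}{221}$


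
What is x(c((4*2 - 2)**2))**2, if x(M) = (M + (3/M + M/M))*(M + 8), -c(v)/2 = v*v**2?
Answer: 1145826139469249501588800225/15116544 ≈ 7.5800e+19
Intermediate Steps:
c(v) = -2*v**3 (c(v) = -2*v*v**2 = -2*v**3)
x(M) = (8 + M)*(1 + M + 3/M) (x(M) = (M + (3/M + 1))*(8 + M) = (M + (1 + 3/M))*(8 + M) = (1 + M + 3/M)*(8 + M) = (8 + M)*(1 + M + 3/M))
x(c((4*2 - 2)**2))**2 = (11 + (-2*(4*2 - 2)**6)**2 + 9*(-2*(4*2 - 2)**6) + 24/((-2*(4*2 - 2)**6)))**2 = (11 + (-2*(8 - 2)**6)**2 + 9*(-2*(8 - 2)**6) + 24/((-2*(8 - 2)**6)))**2 = (11 + (-2*(6**2)**3)**2 + 9*(-2*(6**2)**3) + 24/((-2*(6**2)**3)))**2 = (11 + (-2*36**3)**2 + 9*(-2*36**3) + 24/((-2*36**3)))**2 = (11 + (-2*46656)**2 + 9*(-2*46656) + 24/((-2*46656)))**2 = (11 + (-93312)**2 + 9*(-93312) + 24/(-93312))**2 = (11 + 8707129344 - 839808 + 24*(-1/93312))**2 = (11 + 8707129344 - 839808 - 1/3888)**2 = (33850053758735/3888)**2 = 1145826139469249501588800225/15116544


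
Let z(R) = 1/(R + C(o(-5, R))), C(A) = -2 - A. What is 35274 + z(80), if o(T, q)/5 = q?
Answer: 11358227/322 ≈ 35274.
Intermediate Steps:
o(T, q) = 5*q
z(R) = 1/(-2 - 4*R) (z(R) = 1/(R + (-2 - 5*R)) = 1/(-2 - 4*R))
35274 + z(80) = 35274 - 1/(2 + 4*80) = 35274 - 1/(2 + 320) = 35274 - 1/322 = 11358227/322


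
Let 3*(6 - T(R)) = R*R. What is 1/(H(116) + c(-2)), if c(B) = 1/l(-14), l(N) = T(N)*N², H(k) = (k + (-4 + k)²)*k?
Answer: 34888/51235121277 ≈ 6.8094e-7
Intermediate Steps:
T(R) = 6 - R²/3 (T(R) = 6 - R*R/3 = 6 - R²/3)
H(k) = k*(k + (-4 + k)²)
l(N) = N²*(6 - N²/3) (l(N) = (6 - N²/3)*N² = N²*(6 - N²/3))
c(B) = -3/34888 (c(B) = 1/((⅓)*(-14)²*(18 - 1*(-14)²)) = 1/((⅓)*196*(18 - 1*196)) = 1/((⅓)*196*(18 - 196)) = 1/((⅓)*196*(-178)) = 1/(-34888/3) = -3/34888)
1/(H(116) + c(-2)) = 1/(116*(116 + (-4 + 116)²) - 3/34888) = 1/(116*(116 + 112²) - 3/34888) = 1/(116*(116 + 12544) - 3/34888) = 1/(116*12660 - 3/34888) = 1/(1468560 - 3/34888) = 1/(51235121277/34888) = 34888/51235121277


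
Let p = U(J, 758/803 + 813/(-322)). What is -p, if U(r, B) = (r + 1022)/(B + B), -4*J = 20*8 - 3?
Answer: 508211473/1635052 ≈ 310.82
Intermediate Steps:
J = -157/4 (J = -(20*8 - 3)/4 = -(160 - 3)/4 = -1/4*157 = -157/4 ≈ -39.250)
U(r, B) = (1022 + r)/(2*B) (U(r, B) = (1022 + r)/((2*B)) = (1022 + r)*(1/(2*B)) = (1022 + r)/(2*B))
p = -508211473/1635052 (p = (1022 - 157/4)/(2*(758/803 + 813/(-322))) = (1/2)*(3931/4)/(758*(1/803) + 813*(-1/322)) = (1/2)*(3931/4)/(758/803 - 813/322) = (1/2)*(3931/4)/(-408763/258566) = (1/2)*(-258566/408763)*(3931/4) = -508211473/1635052 ≈ -310.82)
-p = -1*(-508211473/1635052) = 508211473/1635052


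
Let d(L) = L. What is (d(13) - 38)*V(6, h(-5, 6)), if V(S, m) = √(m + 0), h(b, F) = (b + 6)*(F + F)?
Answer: -50*√3 ≈ -86.603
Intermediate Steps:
h(b, F) = 2*F*(6 + b) (h(b, F) = (6 + b)*(2*F) = 2*F*(6 + b))
V(S, m) = √m
(d(13) - 38)*V(6, h(-5, 6)) = (13 - 38)*√(2*6*(6 - 5)) = -25*2*√3 = -50*√3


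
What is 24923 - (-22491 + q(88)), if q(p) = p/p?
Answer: 47413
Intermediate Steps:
q(p) = 1
24923 - (-22491 + q(88)) = 24923 - (-22491 + 1) = 24923 - 1*(-22490) = 24923 + 22490 = 47413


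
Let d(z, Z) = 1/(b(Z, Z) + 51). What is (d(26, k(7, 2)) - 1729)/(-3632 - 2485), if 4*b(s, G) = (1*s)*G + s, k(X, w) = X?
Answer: 112384/397605 ≈ 0.28265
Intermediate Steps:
b(s, G) = s/4 + G*s/4 (b(s, G) = ((1*s)*G + s)/4 = (s*G + s)/4 = (G*s + s)/4 = (s + G*s)/4 = s/4 + G*s/4)
d(z, Z) = 1/(51 + Z*(1 + Z)/4) (d(z, Z) = 1/(Z*(1 + Z)/4 + 51) = 1/(51 + Z*(1 + Z)/4))
(d(26, k(7, 2)) - 1729)/(-3632 - 2485) = (4/(204 + 7*(1 + 7)) - 1729)/(-3632 - 2485) = (4/(204 + 7*8) - 1729)/(-6117) = (4/(204 + 56) - 1729)*(-1/6117) = (4/260 - 1729)*(-1/6117) = (4*(1/260) - 1729)*(-1/6117) = (1/65 - 1729)*(-1/6117) = -112384/65*(-1/6117) = 112384/397605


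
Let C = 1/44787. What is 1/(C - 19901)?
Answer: -44787/891306086 ≈ -5.0249e-5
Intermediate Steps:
C = 1/44787 ≈ 2.2328e-5
1/(C - 19901) = 1/(1/44787 - 19901) = 1/(-891306086/44787) = -44787/891306086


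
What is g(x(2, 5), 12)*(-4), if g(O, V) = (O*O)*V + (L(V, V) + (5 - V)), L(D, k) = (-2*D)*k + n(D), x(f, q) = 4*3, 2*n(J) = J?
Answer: -5756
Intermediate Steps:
n(J) = J/2
x(f, q) = 12
L(D, k) = D/2 - 2*D*k (L(D, k) = (-2*D)*k + D/2 = -2*D*k + D/2 = D/2 - 2*D*k)
g(O, V) = 5 - V + V*O² + V*(1 - 4*V)/2 (g(O, V) = (O*O)*V + (V*(1 - 4*V)/2 + (5 - V)) = O²*V + (5 - V + V*(1 - 4*V)/2) = V*O² + (5 - V + V*(1 - 4*V)/2) = 5 - V + V*O² + V*(1 - 4*V)/2)
g(x(2, 5), 12)*(-4) = (5 - 2*12² - ½*12 + 12*12²)*(-4) = (5 - 2*144 - 6 + 12*144)*(-4) = (5 - 288 - 6 + 1728)*(-4) = 1439*(-4) = -5756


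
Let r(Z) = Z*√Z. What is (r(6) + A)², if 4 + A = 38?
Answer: 1372 + 408*√6 ≈ 2371.4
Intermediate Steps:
A = 34 (A = -4 + 38 = 34)
r(Z) = Z^(3/2)
(r(6) + A)² = (6^(3/2) + 34)² = (6*√6 + 34)² = (34 + 6*√6)²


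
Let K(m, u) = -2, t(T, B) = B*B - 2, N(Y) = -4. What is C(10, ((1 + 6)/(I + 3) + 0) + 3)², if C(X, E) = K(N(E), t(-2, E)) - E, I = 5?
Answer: 2209/64 ≈ 34.516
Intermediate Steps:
t(T, B) = -2 + B² (t(T, B) = B² - 2 = -2 + B²)
C(X, E) = -2 - E
C(10, ((1 + 6)/(I + 3) + 0) + 3)² = (-2 - (((1 + 6)/(5 + 3) + 0) + 3))² = (-2 - ((7/8 + 0) + 3))² = (-2 - (7/8 + 3))² = (-2 - 1*31/8)² = (-2 - 31/8)² = (-47/8)² = 2209/64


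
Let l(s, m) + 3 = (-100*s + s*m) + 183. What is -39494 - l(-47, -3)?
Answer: -44515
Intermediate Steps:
l(s, m) = 180 - 100*s + m*s (l(s, m) = -3 + ((-100*s + s*m) + 183) = -3 + ((-100*s + m*s) + 183) = -3 + (183 - 100*s + m*s) = 180 - 100*s + m*s)
-39494 - l(-47, -3) = -39494 - (180 - 100*(-47) - 3*(-47)) = -39494 - (180 + 4700 + 141) = -39494 - 1*5021 = -39494 - 5021 = -44515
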